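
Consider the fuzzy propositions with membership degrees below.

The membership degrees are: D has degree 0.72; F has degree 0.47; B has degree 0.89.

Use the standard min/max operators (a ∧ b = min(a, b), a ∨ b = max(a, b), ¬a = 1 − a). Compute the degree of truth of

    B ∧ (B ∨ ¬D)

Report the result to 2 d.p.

0.89

¬D = 1 − 0.72 = 0.28
B ∨ ¬D = max(a, b) on (0.89, 0.28) = 0.89
B ∧ (B ∨ ¬D) = min(a, b) on (0.89, 0.89) = 0.89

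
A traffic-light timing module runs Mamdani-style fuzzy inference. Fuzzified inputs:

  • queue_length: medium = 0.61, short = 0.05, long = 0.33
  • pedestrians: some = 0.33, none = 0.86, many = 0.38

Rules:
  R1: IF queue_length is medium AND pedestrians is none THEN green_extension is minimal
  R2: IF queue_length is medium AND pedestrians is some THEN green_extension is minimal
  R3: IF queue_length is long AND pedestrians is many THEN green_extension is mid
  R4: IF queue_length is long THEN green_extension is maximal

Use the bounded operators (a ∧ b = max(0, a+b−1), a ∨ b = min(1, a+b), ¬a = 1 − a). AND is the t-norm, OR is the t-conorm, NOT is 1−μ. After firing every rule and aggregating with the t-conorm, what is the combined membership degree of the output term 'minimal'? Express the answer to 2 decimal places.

R1: medium=0.61, none=0.86; AND[max(0, a+b−1)] → w = 0.47
R2: medium=0.61, some=0.33; AND[max(0, a+b−1)] → w = 0.00
R3: long=0.33, many=0.38; AND[max(0, a+b−1)] → w = 0.00
R4: long=0.33 → w = 0.33
Rules with consequent 'minimal': {R1, R2} → strengths 0.47, 0.00
Aggregate via t-conorm [min(1, a+b)]: 0.47

0.47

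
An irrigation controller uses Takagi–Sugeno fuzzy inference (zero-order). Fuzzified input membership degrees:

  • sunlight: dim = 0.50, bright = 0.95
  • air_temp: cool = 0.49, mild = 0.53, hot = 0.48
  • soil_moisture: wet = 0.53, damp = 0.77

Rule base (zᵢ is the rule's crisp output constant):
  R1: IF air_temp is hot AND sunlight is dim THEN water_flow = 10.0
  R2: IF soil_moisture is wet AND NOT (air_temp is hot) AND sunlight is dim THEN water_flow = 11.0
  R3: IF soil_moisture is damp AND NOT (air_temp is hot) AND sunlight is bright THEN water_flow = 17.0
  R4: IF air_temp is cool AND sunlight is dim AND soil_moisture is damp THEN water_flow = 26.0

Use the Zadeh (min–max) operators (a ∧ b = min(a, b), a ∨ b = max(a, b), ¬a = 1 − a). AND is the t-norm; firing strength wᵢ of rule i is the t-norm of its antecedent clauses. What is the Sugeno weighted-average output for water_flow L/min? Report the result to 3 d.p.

R1 (z=10.0): hot=0.48, dim=0.50; AND[min(a, b)] → w = 0.48
R2 (z=11.0): wet=0.53, ¬hot=1−0.48=0.52, dim=0.50; AND[min(a, b)] → w = 0.50
R3 (z=17.0): damp=0.77, ¬hot=1−0.48=0.52, bright=0.95; AND[min(a, b)] → w = 0.52
R4 (z=26.0): cool=0.49, dim=0.50, damp=0.77; AND[min(a, b)] → w = 0.49
Weighted average = (0.48·10.0 + 0.50·11.0 + 0.52·17.0 + 0.49·26.0) / (0.48 + 0.50 + 0.52 + 0.49)
  = 31.8800 / 1.9900 = 16.020

16.020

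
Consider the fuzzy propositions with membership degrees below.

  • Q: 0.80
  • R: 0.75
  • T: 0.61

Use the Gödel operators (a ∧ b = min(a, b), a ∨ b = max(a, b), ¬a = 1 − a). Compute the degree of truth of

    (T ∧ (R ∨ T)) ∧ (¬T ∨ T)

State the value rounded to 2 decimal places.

R ∨ T = max(a, b) on (0.75, 0.61) = 0.75
T ∧ (R ∨ T) = min(a, b) on (0.61, 0.75) = 0.61
¬T = 1 − 0.61 = 0.39
¬T ∨ T = max(a, b) on (0.39, 0.61) = 0.61
(T ∧ (R ∨ T)) ∧ (¬T ∨ T) = min(a, b) on (0.61, 0.61) = 0.61

0.61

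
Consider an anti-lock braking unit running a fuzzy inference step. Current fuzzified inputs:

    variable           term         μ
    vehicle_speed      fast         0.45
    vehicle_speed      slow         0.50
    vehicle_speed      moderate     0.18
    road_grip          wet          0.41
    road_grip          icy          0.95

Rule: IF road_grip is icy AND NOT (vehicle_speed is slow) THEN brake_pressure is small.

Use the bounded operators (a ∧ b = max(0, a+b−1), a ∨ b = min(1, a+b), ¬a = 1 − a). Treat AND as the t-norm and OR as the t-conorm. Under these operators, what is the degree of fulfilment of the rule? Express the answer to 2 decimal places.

firing strength: icy=0.95, ¬slow=1−0.50=0.50; AND[max(0, a+b−1)] → w = 0.45

0.45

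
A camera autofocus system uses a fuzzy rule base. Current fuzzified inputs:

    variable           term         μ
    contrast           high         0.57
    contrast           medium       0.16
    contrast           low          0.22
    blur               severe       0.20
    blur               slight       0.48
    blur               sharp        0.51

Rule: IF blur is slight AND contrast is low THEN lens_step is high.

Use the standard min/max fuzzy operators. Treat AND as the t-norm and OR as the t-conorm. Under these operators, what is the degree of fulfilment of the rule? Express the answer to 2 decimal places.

0.22

firing strength: slight=0.48, low=0.22; AND[min(a, b)] → w = 0.22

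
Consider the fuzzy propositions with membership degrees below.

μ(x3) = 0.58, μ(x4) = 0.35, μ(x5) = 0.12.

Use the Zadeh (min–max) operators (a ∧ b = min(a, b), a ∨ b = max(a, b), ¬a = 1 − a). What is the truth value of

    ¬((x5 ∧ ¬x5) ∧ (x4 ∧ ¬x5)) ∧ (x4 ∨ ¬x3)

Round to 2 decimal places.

0.42

¬x5 = 1 − 0.12 = 0.88
x5 ∧ ¬x5 = min(a, b) on (0.12, 0.88) = 0.12
¬x5 = 1 − 0.12 = 0.88
x4 ∧ ¬x5 = min(a, b) on (0.35, 0.88) = 0.35
(x5 ∧ ¬x5) ∧ (x4 ∧ ¬x5) = min(a, b) on (0.12, 0.35) = 0.12
¬((x5 ∧ ¬x5) ∧ (x4 ∧ ¬x5)) = 1 − 0.12 = 0.88
¬x3 = 1 − 0.58 = 0.42
x4 ∨ ¬x3 = max(a, b) on (0.35, 0.42) = 0.42
¬((x5 ∧ ¬x5) ∧ (x4 ∧ ¬x5)) ∧ (x4 ∨ ¬x3) = min(a, b) on (0.88, 0.42) = 0.42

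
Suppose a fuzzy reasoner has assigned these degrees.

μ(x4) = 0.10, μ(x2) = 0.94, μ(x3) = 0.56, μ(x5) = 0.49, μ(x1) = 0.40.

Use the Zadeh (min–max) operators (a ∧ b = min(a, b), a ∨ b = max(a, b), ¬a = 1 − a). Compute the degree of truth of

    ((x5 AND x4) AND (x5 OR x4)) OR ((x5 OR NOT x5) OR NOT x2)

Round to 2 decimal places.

0.51

x5 AND x4 = min(a, b) on (0.49, 0.10) = 0.10
x5 OR x4 = max(a, b) on (0.49, 0.10) = 0.49
(x5 AND x4) AND (x5 OR x4) = min(a, b) on (0.10, 0.49) = 0.10
NOT x5 = 1 − 0.49 = 0.51
x5 OR NOT x5 = max(a, b) on (0.49, 0.51) = 0.51
NOT x2 = 1 − 0.94 = 0.06
(x5 OR NOT x5) OR NOT x2 = max(a, b) on (0.51, 0.06) = 0.51
((x5 AND x4) AND (x5 OR x4)) OR ((x5 OR NOT x5) OR NOT x2) = max(a, b) on (0.10, 0.51) = 0.51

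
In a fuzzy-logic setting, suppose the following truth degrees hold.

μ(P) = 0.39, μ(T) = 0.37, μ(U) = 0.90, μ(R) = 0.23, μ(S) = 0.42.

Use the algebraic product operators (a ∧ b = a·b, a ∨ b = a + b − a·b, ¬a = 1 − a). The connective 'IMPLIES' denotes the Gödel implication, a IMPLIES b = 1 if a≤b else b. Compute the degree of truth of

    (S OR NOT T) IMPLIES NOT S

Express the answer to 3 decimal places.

0.580

NOT T = 1 − 0.3700 = 0.6300
S OR NOT T = a + b − a·b on (0.4200, 0.6300) = 0.7854
NOT S = 1 − 0.4200 = 0.5800
(S OR NOT T) IMPLIES NOT S  [Gödel: 1 if a≤b else b] with a=0.7854, b=0.5800 → 0.5800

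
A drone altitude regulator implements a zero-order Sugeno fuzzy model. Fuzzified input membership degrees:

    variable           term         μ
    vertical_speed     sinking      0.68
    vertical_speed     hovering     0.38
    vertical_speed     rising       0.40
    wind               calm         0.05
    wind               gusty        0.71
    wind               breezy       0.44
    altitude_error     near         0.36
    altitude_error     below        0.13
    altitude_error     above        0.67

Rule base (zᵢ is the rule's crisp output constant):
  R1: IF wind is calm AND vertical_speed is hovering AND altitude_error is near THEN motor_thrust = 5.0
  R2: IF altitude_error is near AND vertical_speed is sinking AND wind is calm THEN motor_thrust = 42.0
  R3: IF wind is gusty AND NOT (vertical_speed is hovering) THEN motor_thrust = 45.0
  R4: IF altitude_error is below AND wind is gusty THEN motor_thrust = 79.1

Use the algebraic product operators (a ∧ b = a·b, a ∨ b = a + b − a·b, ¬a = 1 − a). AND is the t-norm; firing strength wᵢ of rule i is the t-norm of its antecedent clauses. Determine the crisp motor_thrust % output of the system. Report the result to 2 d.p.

R1 (z=5.0): calm=0.05, hovering=0.38, near=0.36; AND[a·b] → w = 0.0068
R2 (z=42.0): near=0.36, sinking=0.68, calm=0.05; AND[a·b] → w = 0.0122
R3 (z=45.0): gusty=0.71, ¬hovering=1−0.38=0.62; AND[a·b] → w = 0.4402
R4 (z=79.1): below=0.13, gusty=0.71; AND[a·b] → w = 0.0923
Weighted average = (0.0068·5.0 + 0.0122·42.0 + 0.4402·45.0 + 0.0923·79.1) / (0.0068 + 0.0122 + 0.4402 + 0.0923)
  = 27.6582 / 0.5516 = 50.14

50.14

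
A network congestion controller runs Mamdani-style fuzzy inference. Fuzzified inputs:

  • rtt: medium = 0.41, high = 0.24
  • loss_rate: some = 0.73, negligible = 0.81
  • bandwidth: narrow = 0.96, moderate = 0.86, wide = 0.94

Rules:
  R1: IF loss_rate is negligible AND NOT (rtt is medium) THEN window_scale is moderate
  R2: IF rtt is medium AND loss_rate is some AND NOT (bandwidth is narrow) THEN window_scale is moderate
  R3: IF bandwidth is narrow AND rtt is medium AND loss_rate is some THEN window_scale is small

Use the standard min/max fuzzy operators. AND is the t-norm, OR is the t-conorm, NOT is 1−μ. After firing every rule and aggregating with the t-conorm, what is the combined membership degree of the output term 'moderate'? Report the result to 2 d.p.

0.59

R1: negligible=0.81, ¬medium=1−0.41=0.59; AND[min(a, b)] → w = 0.59
R2: medium=0.41, some=0.73, ¬narrow=1−0.96=0.04; AND[min(a, b)] → w = 0.04
R3: narrow=0.96, medium=0.41, some=0.73; AND[min(a, b)] → w = 0.41
Rules with consequent 'moderate': {R1, R2} → strengths 0.59, 0.04
Aggregate via t-conorm [max(a, b)]: 0.59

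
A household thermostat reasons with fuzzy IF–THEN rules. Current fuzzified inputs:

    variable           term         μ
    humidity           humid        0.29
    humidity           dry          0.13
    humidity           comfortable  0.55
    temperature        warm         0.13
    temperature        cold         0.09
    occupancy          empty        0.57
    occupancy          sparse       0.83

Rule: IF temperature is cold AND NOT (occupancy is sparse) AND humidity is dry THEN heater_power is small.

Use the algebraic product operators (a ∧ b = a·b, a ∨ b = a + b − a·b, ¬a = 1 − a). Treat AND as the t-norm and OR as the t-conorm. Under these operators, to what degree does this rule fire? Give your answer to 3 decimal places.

0.002

firing strength: cold=0.09, ¬sparse=1−0.83=0.17, dry=0.13; AND[a·b] → w = 0.0020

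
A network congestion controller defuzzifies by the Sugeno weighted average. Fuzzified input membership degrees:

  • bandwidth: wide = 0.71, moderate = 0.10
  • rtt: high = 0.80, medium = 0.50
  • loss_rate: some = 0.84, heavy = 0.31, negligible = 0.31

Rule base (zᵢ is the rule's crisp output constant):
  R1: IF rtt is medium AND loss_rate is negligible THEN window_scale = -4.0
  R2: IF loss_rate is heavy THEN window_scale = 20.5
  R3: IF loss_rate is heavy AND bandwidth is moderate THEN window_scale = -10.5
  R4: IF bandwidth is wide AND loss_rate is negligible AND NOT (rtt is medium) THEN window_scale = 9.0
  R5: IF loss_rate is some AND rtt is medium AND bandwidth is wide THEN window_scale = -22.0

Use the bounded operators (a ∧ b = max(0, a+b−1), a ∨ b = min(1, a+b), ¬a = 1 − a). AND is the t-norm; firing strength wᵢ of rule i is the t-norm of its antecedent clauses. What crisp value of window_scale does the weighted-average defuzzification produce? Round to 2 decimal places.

14.60

R1 (z=-4.0): medium=0.50, negligible=0.31; AND[max(0, a+b−1)] → w = 0.00
R2 (z=20.5): heavy=0.31 → w = 0.31
R3 (z=-10.5): heavy=0.31, moderate=0.10; AND[max(0, a+b−1)] → w = 0.00
R4 (z=9.0): wide=0.71, negligible=0.31, ¬medium=1−0.50=0.50; AND[max(0, a+b−1)] → w = 0.00
R5 (z=-22.0): some=0.84, medium=0.50, wide=0.71; AND[max(0, a+b−1)] → w = 0.05
Weighted average = (0.00·-4.0 + 0.31·20.5 + 0.00·-10.5 + 0.00·9.0 + 0.05·-22.0) / (0.00 + 0.31 + 0.00 + 0.00 + 0.05)
  = 5.2550 / 0.3600 = 14.60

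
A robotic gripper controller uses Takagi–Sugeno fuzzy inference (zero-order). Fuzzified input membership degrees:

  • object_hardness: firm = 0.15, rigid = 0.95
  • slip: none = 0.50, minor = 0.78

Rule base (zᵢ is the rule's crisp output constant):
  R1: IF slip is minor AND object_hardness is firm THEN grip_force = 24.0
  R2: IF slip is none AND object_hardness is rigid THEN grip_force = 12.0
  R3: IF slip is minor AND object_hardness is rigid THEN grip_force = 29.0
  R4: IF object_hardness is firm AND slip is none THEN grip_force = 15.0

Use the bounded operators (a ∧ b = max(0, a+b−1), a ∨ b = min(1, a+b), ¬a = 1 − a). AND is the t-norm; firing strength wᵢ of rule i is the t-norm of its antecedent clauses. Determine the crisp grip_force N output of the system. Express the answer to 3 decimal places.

22.517

R1 (z=24.0): minor=0.78, firm=0.15; AND[max(0, a+b−1)] → w = 0.00
R2 (z=12.0): none=0.50, rigid=0.95; AND[max(0, a+b−1)] → w = 0.45
R3 (z=29.0): minor=0.78, rigid=0.95; AND[max(0, a+b−1)] → w = 0.73
R4 (z=15.0): firm=0.15, none=0.50; AND[max(0, a+b−1)] → w = 0.00
Weighted average = (0.00·24.0 + 0.45·12.0 + 0.73·29.0 + 0.00·15.0) / (0.00 + 0.45 + 0.73 + 0.00)
  = 26.5700 / 1.1800 = 22.517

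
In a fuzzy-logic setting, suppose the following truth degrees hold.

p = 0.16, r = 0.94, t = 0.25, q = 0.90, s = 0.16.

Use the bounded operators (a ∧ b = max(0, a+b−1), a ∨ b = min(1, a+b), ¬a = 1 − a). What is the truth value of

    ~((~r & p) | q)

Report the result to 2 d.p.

~r = 1 − 0.94 = 0.06
~r & p = max(0, a+b−1) on (0.06, 0.16) = 0.00
(~r & p) | q = min(1, a+b) on (0.00, 0.90) = 0.90
~((~r & p) | q) = 1 − 0.90 = 0.10

0.10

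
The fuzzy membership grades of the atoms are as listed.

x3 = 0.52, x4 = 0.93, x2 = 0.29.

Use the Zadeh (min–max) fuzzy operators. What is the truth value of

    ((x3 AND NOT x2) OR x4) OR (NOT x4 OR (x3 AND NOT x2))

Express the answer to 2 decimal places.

NOT x2 = 1 − 0.29 = 0.71
x3 AND NOT x2 = min(a, b) on (0.52, 0.71) = 0.52
(x3 AND NOT x2) OR x4 = max(a, b) on (0.52, 0.93) = 0.93
NOT x4 = 1 − 0.93 = 0.07
NOT x2 = 1 − 0.29 = 0.71
x3 AND NOT x2 = min(a, b) on (0.52, 0.71) = 0.52
NOT x4 OR (x3 AND NOT x2) = max(a, b) on (0.07, 0.52) = 0.52
((x3 AND NOT x2) OR x4) OR (NOT x4 OR (x3 AND NOT x2)) = max(a, b) on (0.93, 0.52) = 0.93

0.93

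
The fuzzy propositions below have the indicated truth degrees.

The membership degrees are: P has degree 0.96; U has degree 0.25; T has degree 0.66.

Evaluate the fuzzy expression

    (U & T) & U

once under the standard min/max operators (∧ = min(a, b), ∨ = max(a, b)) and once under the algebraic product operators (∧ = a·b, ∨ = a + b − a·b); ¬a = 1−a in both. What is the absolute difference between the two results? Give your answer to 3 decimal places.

Under standard min/max:
  U & T = min(a, b) on (0.25, 0.66) = 0.25
  (U & T) & U = min(a, b) on (0.25, 0.25) = 0.25
  → value = 0.2500
Under algebraic product:
  U & T = a·b on (0.2500, 0.6600) = 0.1650
  (U & T) & U = a·b on (0.1650, 0.2500) = 0.0413
  → value = 0.0413
|0.2500 − 0.0413| = 0.209

0.209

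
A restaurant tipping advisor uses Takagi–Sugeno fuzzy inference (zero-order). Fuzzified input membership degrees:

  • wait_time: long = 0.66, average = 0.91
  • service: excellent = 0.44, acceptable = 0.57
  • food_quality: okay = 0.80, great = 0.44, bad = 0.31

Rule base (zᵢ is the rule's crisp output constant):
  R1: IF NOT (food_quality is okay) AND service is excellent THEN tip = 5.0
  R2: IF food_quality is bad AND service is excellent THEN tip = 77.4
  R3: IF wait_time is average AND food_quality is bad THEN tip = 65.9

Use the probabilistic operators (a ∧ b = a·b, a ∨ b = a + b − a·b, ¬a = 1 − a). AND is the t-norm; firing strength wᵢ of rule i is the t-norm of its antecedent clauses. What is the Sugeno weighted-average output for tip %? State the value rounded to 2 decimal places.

R1 (z=5.0): ¬okay=1−0.80=0.20, excellent=0.44; AND[a·b] → w = 0.0880
R2 (z=77.4): bad=0.31, excellent=0.44; AND[a·b] → w = 0.1364
R3 (z=65.9): average=0.91, bad=0.31; AND[a·b] → w = 0.2821
Weighted average = (0.0880·5.0 + 0.1364·77.4 + 0.2821·65.9) / (0.0880 + 0.1364 + 0.2821)
  = 29.5878 / 0.5065 = 58.42

58.42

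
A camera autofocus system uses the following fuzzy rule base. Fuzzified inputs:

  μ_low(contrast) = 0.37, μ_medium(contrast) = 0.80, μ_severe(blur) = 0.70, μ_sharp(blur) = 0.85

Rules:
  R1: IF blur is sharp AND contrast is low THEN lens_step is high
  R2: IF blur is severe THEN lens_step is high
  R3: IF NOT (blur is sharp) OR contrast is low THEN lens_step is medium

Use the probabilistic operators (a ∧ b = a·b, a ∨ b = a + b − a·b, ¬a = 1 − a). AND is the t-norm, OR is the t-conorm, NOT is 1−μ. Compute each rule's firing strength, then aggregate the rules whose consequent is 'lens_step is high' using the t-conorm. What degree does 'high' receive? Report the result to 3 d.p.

0.794

R1: sharp=0.85, low=0.37; AND[a·b] → w = 0.3145
R2: severe=0.70 → w = 0.7000
R3: ¬sharp=1−0.85=0.15, low=0.37; OR[a + b − a·b] → w = 0.4645
Rules with consequent 'high': {R1, R2} → strengths 0.3145, 0.7000
Aggregate via t-conorm [a + b − a·b]: 0.7944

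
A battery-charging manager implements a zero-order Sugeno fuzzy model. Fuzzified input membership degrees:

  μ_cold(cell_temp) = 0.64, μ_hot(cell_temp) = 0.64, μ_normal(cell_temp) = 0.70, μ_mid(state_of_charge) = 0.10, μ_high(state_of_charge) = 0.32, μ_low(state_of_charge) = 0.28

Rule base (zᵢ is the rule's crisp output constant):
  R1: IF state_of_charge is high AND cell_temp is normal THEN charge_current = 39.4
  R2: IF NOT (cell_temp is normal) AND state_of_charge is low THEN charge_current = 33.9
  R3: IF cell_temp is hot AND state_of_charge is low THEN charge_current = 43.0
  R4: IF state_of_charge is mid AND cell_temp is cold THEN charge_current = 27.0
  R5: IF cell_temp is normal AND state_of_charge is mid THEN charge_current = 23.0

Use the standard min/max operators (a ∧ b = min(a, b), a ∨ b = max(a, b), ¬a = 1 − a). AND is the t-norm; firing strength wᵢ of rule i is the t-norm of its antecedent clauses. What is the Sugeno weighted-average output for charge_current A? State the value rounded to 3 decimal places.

36.241

R1 (z=39.4): high=0.32, normal=0.70; AND[min(a, b)] → w = 0.32
R2 (z=33.9): ¬normal=1−0.70=0.30, low=0.28; AND[min(a, b)] → w = 0.28
R3 (z=43.0): hot=0.64, low=0.28; AND[min(a, b)] → w = 0.28
R4 (z=27.0): mid=0.10, cold=0.64; AND[min(a, b)] → w = 0.10
R5 (z=23.0): normal=0.70, mid=0.10; AND[min(a, b)] → w = 0.10
Weighted average = (0.32·39.4 + 0.28·33.9 + 0.28·43.0 + 0.10·27.0 + 0.10·23.0) / (0.32 + 0.28 + 0.28 + 0.10 + 0.10)
  = 39.1400 / 1.0800 = 36.241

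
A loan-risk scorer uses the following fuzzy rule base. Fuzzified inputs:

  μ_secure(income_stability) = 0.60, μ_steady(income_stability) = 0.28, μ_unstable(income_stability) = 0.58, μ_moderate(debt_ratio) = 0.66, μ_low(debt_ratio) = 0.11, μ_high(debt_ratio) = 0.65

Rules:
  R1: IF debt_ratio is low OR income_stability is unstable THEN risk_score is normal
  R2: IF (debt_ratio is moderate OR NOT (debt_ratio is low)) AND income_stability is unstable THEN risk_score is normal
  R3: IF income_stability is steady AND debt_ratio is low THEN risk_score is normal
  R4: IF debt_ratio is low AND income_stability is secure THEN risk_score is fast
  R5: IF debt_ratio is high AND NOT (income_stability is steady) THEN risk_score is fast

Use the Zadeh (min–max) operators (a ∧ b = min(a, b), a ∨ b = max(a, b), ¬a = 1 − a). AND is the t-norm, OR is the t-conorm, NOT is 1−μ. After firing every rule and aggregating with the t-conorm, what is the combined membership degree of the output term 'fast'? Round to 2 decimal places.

R1: low=0.11, unstable=0.58; OR[max(a, b)] → w = 0.58
R2: (moderate=0.66 OR ¬low=1−0.11=0.89) = 0.89; AND[min(a, b)] with unstable=0.58 → w = 0.58
R3: steady=0.28, low=0.11; AND[min(a, b)] → w = 0.11
R4: low=0.11, secure=0.60; AND[min(a, b)] → w = 0.11
R5: high=0.65, ¬steady=1−0.28=0.72; AND[min(a, b)] → w = 0.65
Rules with consequent 'fast': {R4, R5} → strengths 0.11, 0.65
Aggregate via t-conorm [max(a, b)]: 0.65

0.65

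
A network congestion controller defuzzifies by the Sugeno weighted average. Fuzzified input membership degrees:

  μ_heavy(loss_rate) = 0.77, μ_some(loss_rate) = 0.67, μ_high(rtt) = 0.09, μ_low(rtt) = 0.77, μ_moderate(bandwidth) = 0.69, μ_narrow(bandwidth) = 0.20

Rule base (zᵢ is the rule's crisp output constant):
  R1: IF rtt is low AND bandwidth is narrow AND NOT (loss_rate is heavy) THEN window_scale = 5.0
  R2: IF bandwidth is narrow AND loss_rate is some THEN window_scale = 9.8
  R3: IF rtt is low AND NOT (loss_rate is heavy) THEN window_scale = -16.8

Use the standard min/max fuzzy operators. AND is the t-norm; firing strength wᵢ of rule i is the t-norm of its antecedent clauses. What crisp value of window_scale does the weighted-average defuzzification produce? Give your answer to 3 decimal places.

R1 (z=5.0): low=0.77, narrow=0.20, ¬heavy=1−0.77=0.23; AND[min(a, b)] → w = 0.20
R2 (z=9.8): narrow=0.20, some=0.67; AND[min(a, b)] → w = 0.20
R3 (z=-16.8): low=0.77, ¬heavy=1−0.77=0.23; AND[min(a, b)] → w = 0.23
Weighted average = (0.20·5.0 + 0.20·9.8 + 0.23·-16.8) / (0.20 + 0.20 + 0.23)
  = -0.9040 / 0.6300 = -1.435

-1.435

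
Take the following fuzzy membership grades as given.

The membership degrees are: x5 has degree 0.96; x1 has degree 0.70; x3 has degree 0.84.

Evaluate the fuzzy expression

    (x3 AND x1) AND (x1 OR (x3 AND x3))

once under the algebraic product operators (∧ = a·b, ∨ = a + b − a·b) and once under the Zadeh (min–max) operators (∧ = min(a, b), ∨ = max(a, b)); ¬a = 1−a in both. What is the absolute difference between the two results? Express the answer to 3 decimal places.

Under algebraic product:
  x3 AND x1 = a·b on (0.8400, 0.7000) = 0.5880
  x3 AND x3 = a·b on (0.8400, 0.8400) = 0.7056
  x1 OR (x3 AND x3) = a + b − a·b on (0.7000, 0.7056) = 0.9117
  (x3 AND x1) AND (x1 OR (x3 AND x3)) = a·b on (0.5880, 0.9117) = 0.5361
  → value = 0.5361
Under Zadeh (min–max):
  x3 AND x1 = min(a, b) on (0.84, 0.70) = 0.70
  x3 AND x3 = min(a, b) on (0.84, 0.84) = 0.84
  x1 OR (x3 AND x3) = max(a, b) on (0.70, 0.84) = 0.84
  (x3 AND x1) AND (x1 OR (x3 AND x3)) = min(a, b) on (0.70, 0.84) = 0.70
  → value = 0.7000
|0.5361 − 0.7000| = 0.164

0.164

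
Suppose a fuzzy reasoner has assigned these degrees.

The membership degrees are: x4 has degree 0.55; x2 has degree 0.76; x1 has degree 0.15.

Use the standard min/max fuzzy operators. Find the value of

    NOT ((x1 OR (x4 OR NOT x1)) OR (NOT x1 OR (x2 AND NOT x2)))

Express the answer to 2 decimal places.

NOT x1 = 1 − 0.15 = 0.85
x4 OR NOT x1 = max(a, b) on (0.55, 0.85) = 0.85
x1 OR (x4 OR NOT x1) = max(a, b) on (0.15, 0.85) = 0.85
NOT x1 = 1 − 0.15 = 0.85
NOT x2 = 1 − 0.76 = 0.24
x2 AND NOT x2 = min(a, b) on (0.76, 0.24) = 0.24
NOT x1 OR (x2 AND NOT x2) = max(a, b) on (0.85, 0.24) = 0.85
(x1 OR (x4 OR NOT x1)) OR (NOT x1 OR (x2 AND NOT x2)) = max(a, b) on (0.85, 0.85) = 0.85
NOT ((x1 OR (x4 OR NOT x1)) OR (NOT x1 OR (x2 AND NOT x2))) = 1 − 0.85 = 0.15

0.15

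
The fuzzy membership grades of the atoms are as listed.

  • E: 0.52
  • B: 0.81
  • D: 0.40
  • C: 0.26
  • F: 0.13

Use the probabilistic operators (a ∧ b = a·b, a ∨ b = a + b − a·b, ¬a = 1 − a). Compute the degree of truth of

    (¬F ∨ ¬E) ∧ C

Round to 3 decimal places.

¬F = 1 − 0.1300 = 0.8700
¬E = 1 − 0.5200 = 0.4800
¬F ∨ ¬E = a + b − a·b on (0.8700, 0.4800) = 0.9324
(¬F ∨ ¬E) ∧ C = a·b on (0.9324, 0.2600) = 0.2424

0.242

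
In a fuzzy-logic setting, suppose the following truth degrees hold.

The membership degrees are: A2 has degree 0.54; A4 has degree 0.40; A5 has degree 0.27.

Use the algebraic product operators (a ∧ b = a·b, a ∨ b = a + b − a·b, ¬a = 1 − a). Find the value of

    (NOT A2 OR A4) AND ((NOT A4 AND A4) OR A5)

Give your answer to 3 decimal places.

0.301

NOT A2 = 1 − 0.5400 = 0.4600
NOT A2 OR A4 = a + b − a·b on (0.4600, 0.4000) = 0.6760
NOT A4 = 1 − 0.4000 = 0.6000
NOT A4 AND A4 = a·b on (0.6000, 0.4000) = 0.2400
(NOT A4 AND A4) OR A5 = a + b − a·b on (0.2400, 0.2700) = 0.4452
(NOT A2 OR A4) AND ((NOT A4 AND A4) OR A5) = a·b on (0.6760, 0.4452) = 0.3010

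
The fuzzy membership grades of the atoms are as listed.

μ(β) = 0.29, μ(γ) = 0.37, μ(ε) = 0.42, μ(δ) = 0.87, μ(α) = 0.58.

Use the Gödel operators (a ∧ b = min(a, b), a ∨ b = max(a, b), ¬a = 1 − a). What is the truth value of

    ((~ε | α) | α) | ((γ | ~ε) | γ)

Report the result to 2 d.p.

~ε = 1 − 0.42 = 0.58
~ε | α = max(a, b) on (0.58, 0.58) = 0.58
(~ε | α) | α = max(a, b) on (0.58, 0.58) = 0.58
~ε = 1 − 0.42 = 0.58
γ | ~ε = max(a, b) on (0.37, 0.58) = 0.58
(γ | ~ε) | γ = max(a, b) on (0.58, 0.37) = 0.58
((~ε | α) | α) | ((γ | ~ε) | γ) = max(a, b) on (0.58, 0.58) = 0.58

0.58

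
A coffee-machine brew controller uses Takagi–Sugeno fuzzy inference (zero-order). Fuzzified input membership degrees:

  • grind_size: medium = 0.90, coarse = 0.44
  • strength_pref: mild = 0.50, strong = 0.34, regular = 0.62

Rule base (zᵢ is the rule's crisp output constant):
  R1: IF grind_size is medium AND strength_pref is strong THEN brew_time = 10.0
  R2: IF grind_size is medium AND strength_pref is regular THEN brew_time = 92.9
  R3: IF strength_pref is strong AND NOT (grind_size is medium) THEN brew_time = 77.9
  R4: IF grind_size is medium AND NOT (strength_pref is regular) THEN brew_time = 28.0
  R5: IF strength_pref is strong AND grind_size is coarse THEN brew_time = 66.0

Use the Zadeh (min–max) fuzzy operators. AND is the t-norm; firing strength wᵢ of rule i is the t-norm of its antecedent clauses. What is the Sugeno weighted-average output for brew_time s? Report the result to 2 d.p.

57.23

R1 (z=10.0): medium=0.90, strong=0.34; AND[min(a, b)] → w = 0.34
R2 (z=92.9): medium=0.90, regular=0.62; AND[min(a, b)] → w = 0.62
R3 (z=77.9): strong=0.34, ¬medium=1−0.90=0.10; AND[min(a, b)] → w = 0.10
R4 (z=28.0): medium=0.90, ¬regular=1−0.62=0.38; AND[min(a, b)] → w = 0.38
R5 (z=66.0): strong=0.34, coarse=0.44; AND[min(a, b)] → w = 0.34
Weighted average = (0.34·10.0 + 0.62·92.9 + 0.10·77.9 + 0.38·28.0 + 0.34·66.0) / (0.34 + 0.62 + 0.10 + 0.38 + 0.34)
  = 101.8680 / 1.7800 = 57.23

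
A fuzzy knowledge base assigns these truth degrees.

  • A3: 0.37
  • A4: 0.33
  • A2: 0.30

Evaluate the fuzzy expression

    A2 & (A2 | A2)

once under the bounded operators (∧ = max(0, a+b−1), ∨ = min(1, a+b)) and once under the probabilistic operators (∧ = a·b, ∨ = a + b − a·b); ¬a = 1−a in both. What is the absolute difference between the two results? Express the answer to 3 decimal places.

Under bounded:
  A2 | A2 = min(1, a+b) on (0.30, 0.30) = 0.60
  A2 & (A2 | A2) = max(0, a+b−1) on (0.30, 0.60) = 0.00
  → value = 0.0000
Under probabilistic:
  A2 | A2 = a + b − a·b on (0.3000, 0.3000) = 0.5100
  A2 & (A2 | A2) = a·b on (0.3000, 0.5100) = 0.1530
  → value = 0.1530
|0.0000 − 0.1530| = 0.153

0.153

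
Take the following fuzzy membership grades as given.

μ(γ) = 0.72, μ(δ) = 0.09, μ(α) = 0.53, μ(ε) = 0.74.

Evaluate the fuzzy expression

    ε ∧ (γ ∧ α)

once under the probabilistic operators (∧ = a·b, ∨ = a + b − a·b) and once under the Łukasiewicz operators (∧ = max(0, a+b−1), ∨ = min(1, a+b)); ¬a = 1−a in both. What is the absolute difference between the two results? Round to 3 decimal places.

0.282

Under probabilistic:
  γ ∧ α = a·b on (0.7200, 0.5300) = 0.3816
  ε ∧ (γ ∧ α) = a·b on (0.7400, 0.3816) = 0.2824
  → value = 0.2824
Under Łukasiewicz:
  γ ∧ α = max(0, a+b−1) on (0.72, 0.53) = 0.25
  ε ∧ (γ ∧ α) = max(0, a+b−1) on (0.74, 0.25) = 0.00
  → value = 0.0000
|0.2824 − 0.0000| = 0.282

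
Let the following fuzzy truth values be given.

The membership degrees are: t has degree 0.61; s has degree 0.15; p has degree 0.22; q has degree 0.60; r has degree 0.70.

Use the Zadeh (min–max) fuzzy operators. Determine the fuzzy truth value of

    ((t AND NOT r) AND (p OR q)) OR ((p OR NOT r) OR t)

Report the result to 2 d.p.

0.61

NOT r = 1 − 0.70 = 0.30
t AND NOT r = min(a, b) on (0.61, 0.30) = 0.30
p OR q = max(a, b) on (0.22, 0.60) = 0.60
(t AND NOT r) AND (p OR q) = min(a, b) on (0.30, 0.60) = 0.30
NOT r = 1 − 0.70 = 0.30
p OR NOT r = max(a, b) on (0.22, 0.30) = 0.30
(p OR NOT r) OR t = max(a, b) on (0.30, 0.61) = 0.61
((t AND NOT r) AND (p OR q)) OR ((p OR NOT r) OR t) = max(a, b) on (0.30, 0.61) = 0.61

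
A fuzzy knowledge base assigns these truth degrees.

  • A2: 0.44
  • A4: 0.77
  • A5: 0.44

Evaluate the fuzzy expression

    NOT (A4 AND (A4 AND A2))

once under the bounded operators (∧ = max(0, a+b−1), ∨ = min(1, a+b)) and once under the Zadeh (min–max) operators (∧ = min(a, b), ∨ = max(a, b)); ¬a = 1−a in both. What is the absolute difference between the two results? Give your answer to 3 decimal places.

0.440

Under bounded:
  A4 AND A2 = max(0, a+b−1) on (0.77, 0.44) = 0.21
  A4 AND (A4 AND A2) = max(0, a+b−1) on (0.77, 0.21) = 0.00
  NOT (A4 AND (A4 AND A2)) = 1 − 0.00 = 1.00
  → value = 1.0000
Under Zadeh (min–max):
  A4 AND A2 = min(a, b) on (0.77, 0.44) = 0.44
  A4 AND (A4 AND A2) = min(a, b) on (0.77, 0.44) = 0.44
  NOT (A4 AND (A4 AND A2)) = 1 − 0.44 = 0.56
  → value = 0.5600
|1.0000 − 0.5600| = 0.440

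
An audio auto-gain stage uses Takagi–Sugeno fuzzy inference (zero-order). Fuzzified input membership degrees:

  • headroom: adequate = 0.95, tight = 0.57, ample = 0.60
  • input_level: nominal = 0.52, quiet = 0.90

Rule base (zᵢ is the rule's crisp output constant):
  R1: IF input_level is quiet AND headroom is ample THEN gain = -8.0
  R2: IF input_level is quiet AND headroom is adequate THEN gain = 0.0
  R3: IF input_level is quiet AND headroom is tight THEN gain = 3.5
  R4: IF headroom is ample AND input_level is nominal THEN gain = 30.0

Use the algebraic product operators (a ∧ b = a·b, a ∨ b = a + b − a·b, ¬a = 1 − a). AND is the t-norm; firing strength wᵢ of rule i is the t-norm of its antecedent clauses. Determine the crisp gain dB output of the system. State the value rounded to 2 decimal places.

3.08

R1 (z=-8.0): quiet=0.90, ample=0.60; AND[a·b] → w = 0.5400
R2 (z=0.0): quiet=0.90, adequate=0.95; AND[a·b] → w = 0.8550
R3 (z=3.5): quiet=0.90, tight=0.57; AND[a·b] → w = 0.5130
R4 (z=30.0): ample=0.60, nominal=0.52; AND[a·b] → w = 0.3120
Weighted average = (0.5400·-8.0 + 0.8550·0.0 + 0.5130·3.5 + 0.3120·30.0) / (0.5400 + 0.8550 + 0.5130 + 0.3120)
  = 6.8355 / 2.2200 = 3.08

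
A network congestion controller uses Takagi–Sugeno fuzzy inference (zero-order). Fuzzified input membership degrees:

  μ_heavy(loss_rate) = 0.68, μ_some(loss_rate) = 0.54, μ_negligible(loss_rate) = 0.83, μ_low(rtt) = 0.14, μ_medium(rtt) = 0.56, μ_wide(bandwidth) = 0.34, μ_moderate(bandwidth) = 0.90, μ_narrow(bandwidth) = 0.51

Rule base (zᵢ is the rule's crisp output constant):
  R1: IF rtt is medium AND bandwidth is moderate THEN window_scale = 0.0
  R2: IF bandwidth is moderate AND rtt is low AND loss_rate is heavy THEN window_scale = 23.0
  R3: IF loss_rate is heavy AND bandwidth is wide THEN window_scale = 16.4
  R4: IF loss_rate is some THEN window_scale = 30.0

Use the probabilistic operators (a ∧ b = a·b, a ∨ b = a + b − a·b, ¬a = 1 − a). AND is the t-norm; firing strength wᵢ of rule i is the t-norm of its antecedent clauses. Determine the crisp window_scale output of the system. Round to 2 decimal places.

16.14

R1 (z=0.0): medium=0.56, moderate=0.90; AND[a·b] → w = 0.5040
R2 (z=23.0): moderate=0.90, low=0.14, heavy=0.68; AND[a·b] → w = 0.0857
R3 (z=16.4): heavy=0.68, wide=0.34; AND[a·b] → w = 0.2312
R4 (z=30.0): some=0.54 → w = 0.5400
Weighted average = (0.5040·0.0 + 0.0857·23.0 + 0.2312·16.4 + 0.5400·30.0) / (0.5040 + 0.0857 + 0.2312 + 0.5400)
  = 21.9623 / 1.3609 = 16.14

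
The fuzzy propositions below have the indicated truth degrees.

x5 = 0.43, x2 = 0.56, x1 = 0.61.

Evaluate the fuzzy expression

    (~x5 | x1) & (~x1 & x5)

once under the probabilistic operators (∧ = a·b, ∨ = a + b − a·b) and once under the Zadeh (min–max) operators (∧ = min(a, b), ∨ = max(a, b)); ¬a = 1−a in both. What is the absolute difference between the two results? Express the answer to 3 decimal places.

Under probabilistic:
  ~x5 = 1 − 0.4300 = 0.5700
  ~x5 | x1 = a + b − a·b on (0.5700, 0.6100) = 0.8323
  ~x1 = 1 − 0.6100 = 0.3900
  ~x1 & x5 = a·b on (0.3900, 0.4300) = 0.1677
  (~x5 | x1) & (~x1 & x5) = a·b on (0.8323, 0.1677) = 0.1396
  → value = 0.1396
Under Zadeh (min–max):
  ~x5 = 1 − 0.43 = 0.57
  ~x5 | x1 = max(a, b) on (0.57, 0.61) = 0.61
  ~x1 = 1 − 0.61 = 0.39
  ~x1 & x5 = min(a, b) on (0.39, 0.43) = 0.39
  (~x5 | x1) & (~x1 & x5) = min(a, b) on (0.61, 0.39) = 0.39
  → value = 0.3900
|0.1396 − 0.3900| = 0.250

0.250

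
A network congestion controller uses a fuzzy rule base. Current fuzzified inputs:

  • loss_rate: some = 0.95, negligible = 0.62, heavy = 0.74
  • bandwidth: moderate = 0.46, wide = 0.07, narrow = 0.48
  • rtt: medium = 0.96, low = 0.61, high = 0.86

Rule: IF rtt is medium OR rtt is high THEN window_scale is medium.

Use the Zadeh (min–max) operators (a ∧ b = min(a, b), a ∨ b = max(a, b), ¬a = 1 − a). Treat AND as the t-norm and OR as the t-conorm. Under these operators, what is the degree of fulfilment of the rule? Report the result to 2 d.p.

0.96

firing strength: medium=0.96, high=0.86; OR[max(a, b)] → w = 0.96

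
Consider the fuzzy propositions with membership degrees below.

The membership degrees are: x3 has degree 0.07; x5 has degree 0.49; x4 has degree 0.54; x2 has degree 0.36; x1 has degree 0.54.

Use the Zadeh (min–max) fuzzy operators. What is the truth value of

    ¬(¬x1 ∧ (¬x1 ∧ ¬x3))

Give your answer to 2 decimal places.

¬x1 = 1 − 0.54 = 0.46
¬x1 = 1 − 0.54 = 0.46
¬x3 = 1 − 0.07 = 0.93
¬x1 ∧ ¬x3 = min(a, b) on (0.46, 0.93) = 0.46
¬x1 ∧ (¬x1 ∧ ¬x3) = min(a, b) on (0.46, 0.46) = 0.46
¬(¬x1 ∧ (¬x1 ∧ ¬x3)) = 1 − 0.46 = 0.54

0.54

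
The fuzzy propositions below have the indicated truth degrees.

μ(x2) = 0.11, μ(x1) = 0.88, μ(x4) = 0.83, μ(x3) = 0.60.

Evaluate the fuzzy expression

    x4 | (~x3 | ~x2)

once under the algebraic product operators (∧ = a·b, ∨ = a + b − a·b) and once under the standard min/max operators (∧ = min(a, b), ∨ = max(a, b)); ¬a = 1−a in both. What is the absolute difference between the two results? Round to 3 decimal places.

Under algebraic product:
  ~x3 = 1 − 0.6000 = 0.4000
  ~x2 = 1 − 0.1100 = 0.8900
  ~x3 | ~x2 = a + b − a·b on (0.4000, 0.8900) = 0.9340
  x4 | (~x3 | ~x2) = a + b − a·b on (0.8300, 0.9340) = 0.9888
  → value = 0.9888
Under standard min/max:
  ~x3 = 1 − 0.60 = 0.40
  ~x2 = 1 − 0.11 = 0.89
  ~x3 | ~x2 = max(a, b) on (0.40, 0.89) = 0.89
  x4 | (~x3 | ~x2) = max(a, b) on (0.83, 0.89) = 0.89
  → value = 0.8900
|0.9888 − 0.8900| = 0.099

0.099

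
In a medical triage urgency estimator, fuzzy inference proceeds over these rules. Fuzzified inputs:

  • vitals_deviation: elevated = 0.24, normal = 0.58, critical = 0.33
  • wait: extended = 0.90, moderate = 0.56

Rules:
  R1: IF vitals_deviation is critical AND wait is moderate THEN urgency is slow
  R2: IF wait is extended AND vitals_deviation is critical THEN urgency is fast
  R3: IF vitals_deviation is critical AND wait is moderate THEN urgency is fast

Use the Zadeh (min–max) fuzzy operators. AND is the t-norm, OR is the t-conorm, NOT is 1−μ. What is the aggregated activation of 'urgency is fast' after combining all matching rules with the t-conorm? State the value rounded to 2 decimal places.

0.33

R1: critical=0.33, moderate=0.56; AND[min(a, b)] → w = 0.33
R2: extended=0.90, critical=0.33; AND[min(a, b)] → w = 0.33
R3: critical=0.33, moderate=0.56; AND[min(a, b)] → w = 0.33
Rules with consequent 'fast': {R2, R3} → strengths 0.33, 0.33
Aggregate via t-conorm [max(a, b)]: 0.33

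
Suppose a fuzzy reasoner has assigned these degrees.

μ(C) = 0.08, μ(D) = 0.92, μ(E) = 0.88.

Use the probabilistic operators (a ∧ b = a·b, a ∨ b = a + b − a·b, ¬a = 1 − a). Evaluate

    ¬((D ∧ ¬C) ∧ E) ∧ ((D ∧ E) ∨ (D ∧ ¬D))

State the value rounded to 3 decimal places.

¬C = 1 − 0.0800 = 0.9200
D ∧ ¬C = a·b on (0.9200, 0.9200) = 0.8464
(D ∧ ¬C) ∧ E = a·b on (0.8464, 0.8800) = 0.7448
¬((D ∧ ¬C) ∧ E) = 1 − 0.7448 = 0.2552
D ∧ E = a·b on (0.9200, 0.8800) = 0.8096
¬D = 1 − 0.9200 = 0.0800
D ∧ ¬D = a·b on (0.9200, 0.0800) = 0.0736
(D ∧ E) ∨ (D ∧ ¬D) = a + b − a·b on (0.8096, 0.0736) = 0.8236
¬((D ∧ ¬C) ∧ E) ∧ ((D ∧ E) ∨ (D ∧ ¬D)) = a·b on (0.2552, 0.8236) = 0.2102

0.210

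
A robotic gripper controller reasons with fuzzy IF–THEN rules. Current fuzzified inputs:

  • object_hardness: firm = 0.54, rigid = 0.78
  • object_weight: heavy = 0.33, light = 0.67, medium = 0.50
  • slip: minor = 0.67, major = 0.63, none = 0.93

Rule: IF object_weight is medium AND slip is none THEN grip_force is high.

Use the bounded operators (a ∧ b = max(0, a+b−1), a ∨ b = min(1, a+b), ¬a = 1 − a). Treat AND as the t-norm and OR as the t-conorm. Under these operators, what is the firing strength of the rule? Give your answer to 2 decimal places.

firing strength: medium=0.50, none=0.93; AND[max(0, a+b−1)] → w = 0.43

0.43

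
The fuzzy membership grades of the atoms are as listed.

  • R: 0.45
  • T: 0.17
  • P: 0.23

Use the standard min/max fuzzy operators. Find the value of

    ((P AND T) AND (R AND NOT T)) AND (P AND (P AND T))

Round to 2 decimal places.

0.17

P AND T = min(a, b) on (0.23, 0.17) = 0.17
NOT T = 1 − 0.17 = 0.83
R AND NOT T = min(a, b) on (0.45, 0.83) = 0.45
(P AND T) AND (R AND NOT T) = min(a, b) on (0.17, 0.45) = 0.17
P AND T = min(a, b) on (0.23, 0.17) = 0.17
P AND (P AND T) = min(a, b) on (0.23, 0.17) = 0.17
((P AND T) AND (R AND NOT T)) AND (P AND (P AND T)) = min(a, b) on (0.17, 0.17) = 0.17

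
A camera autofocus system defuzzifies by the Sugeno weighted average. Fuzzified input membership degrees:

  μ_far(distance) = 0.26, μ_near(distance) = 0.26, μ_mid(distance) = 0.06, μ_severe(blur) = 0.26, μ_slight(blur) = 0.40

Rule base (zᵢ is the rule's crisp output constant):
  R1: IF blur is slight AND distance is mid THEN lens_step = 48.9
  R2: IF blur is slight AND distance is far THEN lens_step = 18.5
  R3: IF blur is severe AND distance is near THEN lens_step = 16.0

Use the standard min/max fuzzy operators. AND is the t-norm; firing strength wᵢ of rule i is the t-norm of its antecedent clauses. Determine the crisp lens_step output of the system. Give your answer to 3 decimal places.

20.524

R1 (z=48.9): slight=0.40, mid=0.06; AND[min(a, b)] → w = 0.06
R2 (z=18.5): slight=0.40, far=0.26; AND[min(a, b)] → w = 0.26
R3 (z=16.0): severe=0.26, near=0.26; AND[min(a, b)] → w = 0.26
Weighted average = (0.06·48.9 + 0.26·18.5 + 0.26·16.0) / (0.06 + 0.26 + 0.26)
  = 11.9040 / 0.5800 = 20.524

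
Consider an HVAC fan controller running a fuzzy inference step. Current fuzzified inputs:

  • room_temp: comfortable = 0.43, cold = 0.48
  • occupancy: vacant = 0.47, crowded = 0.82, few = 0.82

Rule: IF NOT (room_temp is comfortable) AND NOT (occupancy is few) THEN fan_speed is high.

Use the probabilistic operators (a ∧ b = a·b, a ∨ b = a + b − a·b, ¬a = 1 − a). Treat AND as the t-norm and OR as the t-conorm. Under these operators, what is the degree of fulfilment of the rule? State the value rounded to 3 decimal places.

0.103

firing strength: ¬comfortable=1−0.43=0.57, ¬few=1−0.82=0.18; AND[a·b] → w = 0.1026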